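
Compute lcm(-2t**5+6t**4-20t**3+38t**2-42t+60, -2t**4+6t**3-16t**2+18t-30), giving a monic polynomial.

By polynomial division,
  -2t**5+6t**4-20t**3+38t**2-42t+60 = (t)(-2t**4+6t**3-16t**2+18t-30) + (-4t**3+20t**2-12t+60)
  -2t**4+6t**3-16t**2+18t-30 = ((1/2)t+1)(-4t**3+20t**2-12t+60) + (-30t**2-90)
  -4t**3+20t**2-12t+60 = ((2/15)t-2/3)(-30t**2-90) + (0)
Last nonzero remainder: -30t**2-90. Dividing through by -30 gives the monic gcd t**2+3.
Then lcm(f, g) = f·g / gcd(f, g); expanding and making the result monic gives the answer.

t**7-6t**6+24t**5-64t**4+128t**3-188t**2+195t-150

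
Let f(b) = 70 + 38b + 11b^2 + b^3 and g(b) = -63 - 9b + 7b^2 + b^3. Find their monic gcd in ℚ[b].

7 + b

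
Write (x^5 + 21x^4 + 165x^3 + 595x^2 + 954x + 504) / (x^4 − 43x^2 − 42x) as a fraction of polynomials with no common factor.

Apply the Euclidean algorithm:
  x^5 + 21x^4 + 165x^3 + 595x^2 + 954x + 504 = (x + 21)(x^4 − 43x^2 − 42x) + (208x^3 + 1540x^2 + 1836x + 504)
  x^4 − 43x^2 − 42x = ((1/208)x − 385/10816)(208x^3 + 1540x^2 + 1836x + 504) + ((8085/2704)x^2 + (56595/2704)x + 24255/1352)
  208x^3 + 1540x^2 + 1836x + 504 = ((562432/8085)x + 10816/385)((8085/2704)x^2 + (56595/2704)x + 24255/1352) + (0)
Last nonzero remainder: (8085/2704)x^2 + (56595/2704)x + 24255/1352. Dividing through by 8085/2704 gives the monic gcd x^2 + 7x + 6.
Cancel x^2 + 7x + 6 from numerator and denominator to get the reduced form.

(x^3 + 14x^2 + 61x + 84)/(x^2 − 7x)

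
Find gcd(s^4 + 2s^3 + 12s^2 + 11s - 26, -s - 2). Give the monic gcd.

Repeated division with remainder:
  s^4 + 2s^3 + 12s^2 + 11s - 26 = (-s^3 - 12s + 13)(-s - 2) + (0)
Last nonzero remainder: -s - 2. Dividing through by -1 gives the monic gcd s + 2.

s + 2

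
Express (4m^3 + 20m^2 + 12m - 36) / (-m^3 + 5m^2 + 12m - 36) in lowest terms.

Apply the Euclidean algorithm:
  4m^3 + 20m^2 + 12m - 36 = (-4)(-m^3 + 5m^2 + 12m - 36) + (40m^2 + 60m - 180)
  -m^3 + 5m^2 + 12m - 36 = (-(1/40)m + 13/80)(40m^2 + 60m - 180) + (-(9/4)m - 27/4)
  40m^2 + 60m - 180 = (-(160/9)m + 80/3)(-(9/4)m - 27/4) + (0)
Last nonzero remainder: -(9/4)m - 27/4. Dividing through by -9/4 gives the monic gcd m + 3.
Cancel m + 3 from numerator and denominator to get the reduced form.

(-4m^2 - 8m + 12)/(m^2 - 8m + 12)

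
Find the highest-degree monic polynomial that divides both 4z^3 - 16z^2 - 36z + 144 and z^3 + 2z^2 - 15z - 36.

z^2 - z - 12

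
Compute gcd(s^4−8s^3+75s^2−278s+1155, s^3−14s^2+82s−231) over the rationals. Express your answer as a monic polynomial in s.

s^2−7s+33

By polynomial division,
  s^4−8s^3+75s^2−278s+1155 = (s+6)(s^3−14s^2+82s−231) + (77s^2−539s+2541)
  s^3−14s^2+82s−231 = ((1/77)s−1/11)(77s^2−539s+2541) + (0)
Last nonzero remainder: 77s^2−539s+2541. Dividing through by 77 gives the monic gcd s^2−7s+33.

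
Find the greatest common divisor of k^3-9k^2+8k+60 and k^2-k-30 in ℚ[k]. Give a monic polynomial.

k-6

Apply the Euclidean algorithm:
  k^3-9k^2+8k+60 = (k-8)(k^2-k-30) + (30k-180)
  k^2-k-30 = ((1/30)k+1/6)(30k-180) + (0)
Last nonzero remainder: 30k-180. Dividing through by 30 gives the monic gcd k-6.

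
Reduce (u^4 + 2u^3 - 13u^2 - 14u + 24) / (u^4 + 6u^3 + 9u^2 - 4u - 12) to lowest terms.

(u^2 + u - 12)/(u^2 + 5u + 6)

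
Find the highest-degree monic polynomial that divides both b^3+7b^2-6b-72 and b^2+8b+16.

b+4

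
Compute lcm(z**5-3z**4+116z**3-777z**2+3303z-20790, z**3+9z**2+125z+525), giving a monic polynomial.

z**6+2z**5+101z**4-197z**3-582z**2-4275z-103950

Repeated division with remainder:
  z**5-3z**4+116z**3-777z**2+3303z-20790 = (z**2-12z+99)(z**3+9z**2+125z+525) + (-693z**2-2772z-72765)
  z**3+9z**2+125z+525 = (-(1/693)z-5/693)(-693z**2-2772z-72765) + (0)
Last nonzero remainder: -693z**2-2772z-72765. Dividing through by -693 gives the monic gcd z**2+4z+105.
Then lcm(f, g) = f·g / gcd(f, g); expanding and making the result monic gives the answer.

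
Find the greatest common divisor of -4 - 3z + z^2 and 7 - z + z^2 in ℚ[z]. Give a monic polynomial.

1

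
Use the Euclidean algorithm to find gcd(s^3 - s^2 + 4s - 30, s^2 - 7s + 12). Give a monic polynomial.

Euclidean algorithm in ℚ[s]:
  s^3 - s^2 + 4s - 30 = (s + 6)(s^2 - 7s + 12) + (34s - 102)
  s^2 - 7s + 12 = ((1/34)s - 2/17)(34s - 102) + (0)
Last nonzero remainder: 34s - 102. Dividing through by 34 gives the monic gcd s - 3.

s - 3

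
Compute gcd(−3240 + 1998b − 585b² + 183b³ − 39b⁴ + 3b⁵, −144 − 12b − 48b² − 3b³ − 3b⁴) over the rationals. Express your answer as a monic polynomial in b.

12 + b + b²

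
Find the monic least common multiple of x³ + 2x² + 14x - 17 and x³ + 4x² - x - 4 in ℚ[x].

Euclidean algorithm in ℚ[x]:
  x³ + 2x² + 14x - 17 = (x³ + 4x² - x - 4) + (-2x² + 15x - 13)
  x³ + 4x² - x - 4 = (-(1/2)x - 23/4)(-2x² + 15x - 13) + ((315/4)x - 315/4)
  -2x² + 15x - 13 = (-(8/315)x + 52/315)((315/4)x - 315/4) + (0)
Last nonzero remainder: (315/4)x - 315/4. Dividing through by 315/4 gives the monic gcd x - 1.
Then lcm(f, g) = f·g / gcd(f, g); expanding and making the result monic gives the answer.

x⁵ + 7x⁴ + 28x³ + 61x² - 29x - 68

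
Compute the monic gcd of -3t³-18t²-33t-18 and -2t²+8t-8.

By polynomial division,
  -3t³-18t²-33t-18 = ((3/2)t+15)(-2t²+8t-8) + (-141t+102)
  -2t²+8t-8 = ((2/141)t-308/6627)(-141t+102) + (-7200/2209)
  -141t+102 = ((103823/2400)t-37553/1200)(-7200/2209) + (0)
The last nonzero remainder is the constant -7200/2209, so the polynomials are coprime and gcd = 1.

1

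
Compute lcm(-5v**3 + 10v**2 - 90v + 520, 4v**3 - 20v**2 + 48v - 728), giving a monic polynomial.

Apply the Euclidean algorithm:
  -5v**3 + 10v**2 - 90v + 520 = (-5/4)(4v**3 - 20v**2 + 48v - 728) + (-15v**2 - 30v - 390)
  4v**3 - 20v**2 + 48v - 728 = (-(4/15)v + 28/15)(-15v**2 - 30v - 390) + (0)
Last nonzero remainder: -15v**2 - 30v - 390. Dividing through by -15 gives the monic gcd v**2 + 2v + 26.
Then lcm(f, g) = f·g / gcd(f, g); expanding and making the result monic gives the answer.

v**4 - 9v**3 + 32v**2 - 230v + 728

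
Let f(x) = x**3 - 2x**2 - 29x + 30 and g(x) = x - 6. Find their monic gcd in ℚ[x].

x - 6

By polynomial division,
  x**3 - 2x**2 - 29x + 30 = (x**2 + 4x - 5)(x - 6) + (0)
The last nonzero remainder x - 6 is already monic.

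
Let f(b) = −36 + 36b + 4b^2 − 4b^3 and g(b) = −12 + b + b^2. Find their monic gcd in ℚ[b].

−3 + b

Apply the Euclidean algorithm:
  −4b^3 + 4b^2 + 36b − 36 = (−4b + 8)(b^2 + b − 12) + (−20b + 60)
  b^2 + b − 12 = (−(1/20)b − 1/5)(−20b + 60) + (0)
Last nonzero remainder: −20b + 60. Dividing through by −20 gives the monic gcd b − 3.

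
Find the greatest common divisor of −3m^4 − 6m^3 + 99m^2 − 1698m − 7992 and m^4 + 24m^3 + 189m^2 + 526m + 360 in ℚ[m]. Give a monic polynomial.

By polynomial division,
  −3m^4 − 6m^3 + 99m^2 − 1698m − 7992 = (−3)(m^4 + 24m^3 + 189m^2 + 526m + 360) + (66m^3 + 666m^2 − 120m − 6912)
  m^4 + 24m^3 + 189m^2 + 526m + 360 = ((1/66)m + 51/242)(66m^3 + 666m^2 − 120m − 6912) + ((6106/121)m^2 + (79378/121)m + 219816/121)
  66m^3 + 666m^2 − 120m − 6912 = ((3993/3053)m − 11616/3053)((6106/121)m^2 + (79378/121)m + 219816/121) + (0)
Last nonzero remainder: (6106/121)m^2 + (79378/121)m + 219816/121. Dividing through by 6106/121 gives the monic gcd m^2 + 13m + 36.

m^2 + 13m + 36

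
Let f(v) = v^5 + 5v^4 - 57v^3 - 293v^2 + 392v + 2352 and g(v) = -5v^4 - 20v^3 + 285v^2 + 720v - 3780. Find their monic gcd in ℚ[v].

v^2 + 4v - 21

Apply the Euclidean algorithm:
  v^5 + 5v^4 - 57v^3 - 293v^2 + 392v + 2352 = (-(1/5)v - 1/5)(-5v^4 - 20v^3 + 285v^2 + 720v - 3780) + (-4v^3 - 92v^2 - 220v + 1596)
  -5v^4 - 20v^3 + 285v^2 + 720v - 3780 = ((5/4)v - 95/4)(-4v^3 - 92v^2 - 220v + 1596) + (-1625v^2 - 6500v + 34125)
  -4v^3 - 92v^2 - 220v + 1596 = ((4/1625)v + 76/1625)(-1625v^2 - 6500v + 34125) + (0)
Last nonzero remainder: -1625v^2 - 6500v + 34125. Dividing through by -1625 gives the monic gcd v^2 + 4v - 21.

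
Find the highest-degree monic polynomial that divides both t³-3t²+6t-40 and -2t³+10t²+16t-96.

Euclidean algorithm in ℚ[t]:
  t³-3t²+6t-40 = (-1/2)(-2t³+10t²+16t-96) + (2t²+14t-88)
  -2t³+10t²+16t-96 = (-t+12)(2t²+14t-88) + (-240t+960)
  2t²+14t-88 = (-(1/120)t-11/120)(-240t+960) + (0)
Last nonzero remainder: -240t+960. Dividing through by -240 gives the monic gcd t-4.

t-4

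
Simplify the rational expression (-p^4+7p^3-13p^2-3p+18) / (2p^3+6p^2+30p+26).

(-p^3+8p^2-21p+18)/(2p^2+4p+26)

Repeated division with remainder:
  -p^4+7p^3-13p^2-3p+18 = (-(1/2)p+5)(2p^3+6p^2+30p+26) + (-28p^2-140p-112)
  2p^3+6p^2+30p+26 = (-(1/14)p+1/7)(-28p^2-140p-112) + (42p+42)
  -28p^2-140p-112 = (-(2/3)p-8/3)(42p+42) + (0)
Last nonzero remainder: 42p+42. Dividing through by 42 gives the monic gcd p+1.
Cancel p+1 from numerator and denominator to get the reduced form.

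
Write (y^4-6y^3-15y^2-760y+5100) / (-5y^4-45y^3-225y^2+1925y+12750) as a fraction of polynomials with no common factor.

Repeated division with remainder:
  y^4-6y^3-15y^2-760y+5100 = (-1/5)(-5y^4-45y^3-225y^2+1925y+12750) + (-15y^3-60y^2-375y+7650)
  -5y^4-45y^3-225y^2+1925y+12750 = ((1/3)y+5/3)(-15y^3-60y^2-375y+7650) + (0)
Last nonzero remainder: -15y^3-60y^2-375y+7650. Dividing through by -15 gives the monic gcd y^3+4y^2+25y-510.
Cancel y^3+4y^2+25y-510 from numerator and denominator to get the reduced form.

(-y+10)/(5y+25)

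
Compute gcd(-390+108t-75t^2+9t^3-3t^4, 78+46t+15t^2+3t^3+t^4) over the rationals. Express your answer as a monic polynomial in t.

Repeated division with remainder:
  -3t^4+9t^3-75t^2+108t-390 = (-3)(t^4+3t^3+15t^2+46t+78) + (18t^3-30t^2+246t-156)
  t^4+3t^3+15t^2+46t+78 = ((1/18)t+7/27)(18t^3-30t^2+246t-156) + ((82/9)t^2-(82/9)t+1066/9)
  18t^3-30t^2+246t-156 = ((81/41)t-54/41)((82/9)t^2-(82/9)t+1066/9) + (0)
Last nonzero remainder: (82/9)t^2-(82/9)t+1066/9. Dividing through by 82/9 gives the monic gcd t^2-t+13.

13-t+t^2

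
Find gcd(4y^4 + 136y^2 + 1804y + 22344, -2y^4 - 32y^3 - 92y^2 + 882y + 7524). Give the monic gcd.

y^2 + 11y + 57

Euclidean algorithm in ℚ[y]:
  4y^4 + 136y^2 + 1804y + 22344 = (-2)(-2y^4 - 32y^3 - 92y^2 + 882y + 7524) + (-64y^3 - 48y^2 + 3568y + 37392)
  -2y^4 - 32y^3 - 92y^2 + 882y + 7524 = ((1/32)y + 61/128)(-64y^3 - 48y^2 + 3568y + 37392) + (-(1445/8)y^2 - (15895/8)y - 82365/8)
  -64y^3 - 48y^2 + 3568y + 37392 = ((512/1445)y - 5248/1445)(-(1445/8)y^2 - (15895/8)y - 82365/8) + (0)
Last nonzero remainder: -(1445/8)y^2 - (15895/8)y - 82365/8. Dividing through by -1445/8 gives the monic gcd y^2 + 11y + 57.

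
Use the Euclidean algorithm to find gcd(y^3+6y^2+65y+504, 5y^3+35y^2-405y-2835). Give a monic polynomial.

By polynomial division,
  y^3+6y^2+65y+504 = (1/5)(5y^3+35y^2-405y-2835) + (-y^2+146y+1071)
  5y^3+35y^2-405y-2835 = (-5y-765)(-y^2+146y+1071) + (116640y+816480)
  -y^2+146y+1071 = (-(1/116640)y+17/12960)(116640y+816480) + (0)
Last nonzero remainder: 116640y+816480. Dividing through by 116640 gives the monic gcd y+7.

y+7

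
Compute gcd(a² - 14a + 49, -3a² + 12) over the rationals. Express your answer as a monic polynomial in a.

1

Apply the Euclidean algorithm:
  a² - 14a + 49 = (-1/3)(-3a² + 12) + (-14a + 53)
  -3a² + 12 = ((3/14)a + 159/196)(-14a + 53) + (-6075/196)
  -14a + 53 = ((2744/6075)a - 10388/6075)(-6075/196) + (0)
The last nonzero remainder is the constant -6075/196, so the polynomials are coprime and gcd = 1.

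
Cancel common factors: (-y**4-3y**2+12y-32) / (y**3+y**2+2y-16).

(-y**2+3y-4)/(y-2)

Repeated division with remainder:
  -y**4-3y**2+12y-32 = (-y+1)(y**3+y**2+2y-16) + (-2y**2-6y-16)
  y**3+y**2+2y-16 = (-(1/2)y+1)(-2y**2-6y-16) + (0)
Last nonzero remainder: -2y**2-6y-16. Dividing through by -2 gives the monic gcd y**2+3y+8.
Cancel y**2+3y+8 from numerator and denominator to get the reduced form.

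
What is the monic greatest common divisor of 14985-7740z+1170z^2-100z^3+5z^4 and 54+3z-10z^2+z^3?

27-12z+z^2

Repeated division with remainder:
  5z^4-100z^3+1170z^2-7740z+14985 = (5z-50)(z^3-10z^2+3z+54) + (655z^2-7860z+17685)
  z^3-10z^2+3z+54 = ((1/655)z+2/655)(655z^2-7860z+17685) + (0)
Last nonzero remainder: 655z^2-7860z+17685. Dividing through by 655 gives the monic gcd z^2-12z+27.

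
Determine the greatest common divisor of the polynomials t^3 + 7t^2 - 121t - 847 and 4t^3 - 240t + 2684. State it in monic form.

Apply the Euclidean algorithm:
  t^3 + 7t^2 - 121t - 847 = (1/4)(4t^3 - 240t + 2684) + (7t^2 - 61t - 1518)
  4t^3 - 240t + 2684 = ((4/7)t + 244/49)(7t^2 - 61t - 1518) + ((45628/49)t + 501908/49)
  7t^2 - 61t - 1518 = ((343/45628)t - 3381/22814)((45628/49)t + 501908/49) + (0)
Last nonzero remainder: (45628/49)t + 501908/49. Dividing through by 45628/49 gives the monic gcd t + 11.

t + 11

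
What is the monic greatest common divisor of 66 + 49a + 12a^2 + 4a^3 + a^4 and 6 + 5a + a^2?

Apply the Euclidean algorithm:
  a^4 + 4a^3 + 12a^2 + 49a + 66 = (a^2 − a + 11)(a^2 + 5a + 6) + (0)
The last nonzero remainder a^2 + 5a + 6 is already monic.

6 + 5a + a^2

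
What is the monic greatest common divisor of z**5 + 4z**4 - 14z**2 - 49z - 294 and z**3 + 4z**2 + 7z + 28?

z**2 + 7

Euclidean algorithm in ℚ[z]:
  z**5 + 4z**4 - 14z**2 - 49z - 294 = (z**2 - 7)(z**3 + 4z**2 + 7z + 28) + (-14z**2 - 98)
  z**3 + 4z**2 + 7z + 28 = (-(1/14)z - 2/7)(-14z**2 - 98) + (0)
Last nonzero remainder: -14z**2 - 98. Dividing through by -14 gives the monic gcd z**2 + 7.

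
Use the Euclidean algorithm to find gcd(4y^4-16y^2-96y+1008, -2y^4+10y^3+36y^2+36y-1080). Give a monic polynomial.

Apply the Euclidean algorithm:
  4y^4-16y^2-96y+1008 = (-2)(-2y^4+10y^3+36y^2+36y-1080) + (20y^3+56y^2-24y-1152)
  -2y^4+10y^3+36y^2+36y-1080 = (-(1/10)y+39/50)(20y^3+56y^2-24y-1152) + (-(252/25)y^2-(1512/25)y-4536/25)
  20y^3+56y^2-24y-1152 = (-(125/63)y+400/63)(-(252/25)y^2-(1512/25)y-4536/25) + (0)
Last nonzero remainder: -(252/25)y^2-(1512/25)y-4536/25. Dividing through by -252/25 gives the monic gcd y^2+6y+18.

y^2+6y+18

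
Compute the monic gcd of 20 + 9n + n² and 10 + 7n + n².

5 + n

Euclidean algorithm in ℚ[n]:
  n² + 9n + 20 = (n² + 7n + 10) + (2n + 10)
  n² + 7n + 10 = ((1/2)n + 1)(2n + 10) + (0)
Last nonzero remainder: 2n + 10. Dividing through by 2 gives the monic gcd n + 5.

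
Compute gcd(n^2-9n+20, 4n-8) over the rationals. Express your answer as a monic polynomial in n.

1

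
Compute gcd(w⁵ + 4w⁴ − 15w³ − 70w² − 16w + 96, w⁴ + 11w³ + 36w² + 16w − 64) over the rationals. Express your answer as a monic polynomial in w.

w² + 3w − 4

Repeated division with remainder:
  w⁵ + 4w⁴ − 15w³ − 70w² − 16w + 96 = (w − 7)(w⁴ + 11w³ + 36w² + 16w − 64) + (26w³ + 166w² + 160w − 352)
  w⁴ + 11w³ + 36w² + 16w − 64 = ((1/26)w + 30/169)(26w³ + 166w² + 160w − 352) + ((64/169)w² + (192/169)w − 256/169)
  26w³ + 166w² + 160w − 352 = ((2197/32)w + 1859/8)((64/169)w² + (192/169)w − 256/169) + (0)
Last nonzero remainder: (64/169)w² + (192/169)w − 256/169. Dividing through by 64/169 gives the monic gcd w² + 3w − 4.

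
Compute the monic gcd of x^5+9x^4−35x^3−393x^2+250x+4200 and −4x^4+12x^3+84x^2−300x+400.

x^2−25

Apply the Euclidean algorithm:
  x^5+9x^4−35x^3−393x^2+250x+4200 = (−(1/4)x−3)(−4x^4+12x^3+84x^2−300x+400) + (22x^3−216x^2−550x+5400)
  −4x^4+12x^3+84x^2−300x+400 = (−(2/11)x−150/121)(22x^3−216x^2−550x+5400) + (−(34336/121)x^2+858400/121)
  22x^3−216x^2−550x+5400 = (−(1331/17168)x+3267/4292)(−(34336/121)x^2+858400/121) + (0)
Last nonzero remainder: −(34336/121)x^2+858400/121. Dividing through by −34336/121 gives the monic gcd x^2−25.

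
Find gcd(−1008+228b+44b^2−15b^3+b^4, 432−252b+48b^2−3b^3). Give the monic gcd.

36−12b+b^2

Apply the Euclidean algorithm:
  b^4−15b^3+44b^2+228b−1008 = (−(1/3)b−1/3)(−3b^3+48b^2−252b+432) + (−24b^2+288b−864)
  −3b^3+48b^2−252b+432 = ((1/8)b−1/2)(−24b^2+288b−864) + (0)
Last nonzero remainder: −24b^2+288b−864. Dividing through by −24 gives the monic gcd b^2−12b+36.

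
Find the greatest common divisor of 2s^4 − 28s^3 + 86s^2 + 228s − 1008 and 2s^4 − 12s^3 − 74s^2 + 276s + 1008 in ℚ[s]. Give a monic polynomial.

Euclidean algorithm in ℚ[s]:
  2s^4 − 28s^3 + 86s^2 + 228s − 1008 = (2s^4 − 12s^3 − 74s^2 + 276s + 1008) + (−16s^3 + 160s^2 − 48s − 2016)
  2s^4 − 12s^3 − 74s^2 + 276s + 1008 = (−(1/8)s − 1/2)(−16s^3 + 160s^2 − 48s − 2016) + (0)
Last nonzero remainder: −16s^3 + 160s^2 − 48s − 2016. Dividing through by −16 gives the monic gcd s^3 − 10s^2 + 3s + 126.

s^3 − 10s^2 + 3s + 126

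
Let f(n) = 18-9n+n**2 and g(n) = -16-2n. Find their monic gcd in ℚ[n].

Euclidean algorithm in ℚ[n]:
  n**2-9n+18 = (-(1/2)n+17/2)(-2n-16) + (154)
  -2n-16 = (-(1/77)n-8/77)(154) + (0)
The last nonzero remainder is the constant 154, so the polynomials are coprime and gcd = 1.

1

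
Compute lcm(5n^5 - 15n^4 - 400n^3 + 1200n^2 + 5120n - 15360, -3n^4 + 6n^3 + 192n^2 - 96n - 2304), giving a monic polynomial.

Repeated division with remainder:
  5n^5 - 15n^4 - 400n^3 + 1200n^2 + 5120n - 15360 = (-(5/3)n + 5/3)(-3n^4 + 6n^3 + 192n^2 - 96n - 2304) + (-90n^3 + 720n^2 + 1440n - 11520)
  -3n^4 + 6n^3 + 192n^2 - 96n - 2304 = ((1/30)n + 1/5)(-90n^3 + 720n^2 + 1440n - 11520) + (0)
Last nonzero remainder: -90n^3 + 720n^2 + 1440n - 11520. Dividing through by -90 gives the monic gcd n^3 - 8n^2 - 16n + 128.
Then lcm(f, g) = f·g / gcd(f, g); expanding and making the result monic gives the answer.

n^6 + 3n^5 - 98n^4 - 240n^3 + 2464n^2 + 3072n - 18432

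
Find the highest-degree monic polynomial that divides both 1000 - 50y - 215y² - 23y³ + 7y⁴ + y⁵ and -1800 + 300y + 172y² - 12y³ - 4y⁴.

-25 + y²

Apply the Euclidean algorithm:
  y⁵ + 7y⁴ - 23y³ - 215y² - 50y + 1000 = (-(1/4)y - 1)(-4y⁴ - 12y³ + 172y² + 300y - 1800) + (8y³ + 32y² - 200y - 800)
  -4y⁴ - 12y³ + 172y² + 300y - 1800 = (-(1/2)y + 1/2)(8y³ + 32y² - 200y - 800) + (56y² - 1400)
  8y³ + 32y² - 200y - 800 = ((1/7)y + 4/7)(56y² - 1400) + (0)
Last nonzero remainder: 56y² - 1400. Dividing through by 56 gives the monic gcd y² - 25.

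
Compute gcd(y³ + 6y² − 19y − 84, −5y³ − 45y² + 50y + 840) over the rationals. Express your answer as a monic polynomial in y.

y² + 3y − 28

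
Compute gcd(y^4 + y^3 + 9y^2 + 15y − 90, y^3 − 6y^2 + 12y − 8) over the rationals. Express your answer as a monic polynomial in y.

y − 2

Euclidean algorithm in ℚ[y]:
  y^4 + y^3 + 9y^2 + 15y − 90 = (y + 7)(y^3 − 6y^2 + 12y − 8) + (39y^2 − 61y − 34)
  y^3 − 6y^2 + 12y − 8 = ((1/39)y − 173/1521)(39y^2 − 61y − 34) + ((9025/1521)y − 18050/1521)
  39y^2 − 61y − 34 = ((59319/9025)y + 25857/9025)((9025/1521)y − 18050/1521) + (0)
Last nonzero remainder: (9025/1521)y − 18050/1521. Dividing through by 9025/1521 gives the monic gcd y − 2.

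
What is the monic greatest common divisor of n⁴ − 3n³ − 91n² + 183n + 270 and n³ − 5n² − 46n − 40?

n² − 9n − 10

Repeated division with remainder:
  n⁴ − 3n³ − 91n² + 183n + 270 = (n + 2)(n³ − 5n² − 46n − 40) + (−35n² + 315n + 350)
  n³ − 5n² − 46n − 40 = (−(1/35)n − 4/35)(−35n² + 315n + 350) + (0)
Last nonzero remainder: −35n² + 315n + 350. Dividing through by −35 gives the monic gcd n² − 9n − 10.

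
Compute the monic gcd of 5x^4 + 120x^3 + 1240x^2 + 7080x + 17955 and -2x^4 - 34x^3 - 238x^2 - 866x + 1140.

Apply the Euclidean algorithm:
  5x^4 + 120x^3 + 1240x^2 + 7080x + 17955 = (-5/2)(-2x^4 - 34x^3 - 238x^2 - 866x + 1140) + (35x^3 + 645x^2 + 4915x + 20805)
  -2x^4 - 34x^3 - 238x^2 - 866x + 1140 = (-(2/35)x + 4/49)(35x^3 + 645x^2 + 4915x + 20805) + (-(480/49)x^2 - (3840/49)x - 27360/49)
  35x^3 + 645x^2 + 4915x + 20805 = (-(343/96)x - 3577/96)(-(480/49)x^2 - (3840/49)x - 27360/49) + (0)
Last nonzero remainder: -(480/49)x^2 - (3840/49)x - 27360/49. Dividing through by -480/49 gives the monic gcd x^2 + 8x + 57.

x^2 + 8x + 57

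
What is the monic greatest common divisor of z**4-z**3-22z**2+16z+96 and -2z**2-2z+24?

By polynomial division,
  z**4-z**3-22z**2+16z+96 = (-(1/2)z**2+z+4)(-2z**2-2z+24) + (0)
Last nonzero remainder: -2z**2-2z+24. Dividing through by -2 gives the monic gcd z**2+z-12.

z**2+z-12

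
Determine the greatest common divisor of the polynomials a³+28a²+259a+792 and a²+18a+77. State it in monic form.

Euclidean algorithm in ℚ[a]:
  a³+28a²+259a+792 = (a+10)(a²+18a+77) + (2a+22)
  a²+18a+77 = ((1/2)a+7/2)(2a+22) + (0)
Last nonzero remainder: 2a+22. Dividing through by 2 gives the monic gcd a+11.

a+11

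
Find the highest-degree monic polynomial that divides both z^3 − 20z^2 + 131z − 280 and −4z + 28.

Repeated division with remainder:
  z^3 − 20z^2 + 131z − 280 = (−(1/4)z^2 + (13/4)z − 10)(−4z + 28) + (0)
Last nonzero remainder: −4z + 28. Dividing through by −4 gives the monic gcd z − 7.

z − 7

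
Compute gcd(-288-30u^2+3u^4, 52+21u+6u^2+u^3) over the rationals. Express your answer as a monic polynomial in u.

4+u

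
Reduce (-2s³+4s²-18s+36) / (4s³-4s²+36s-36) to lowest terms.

Euclidean algorithm in ℚ[s]:
  -2s³+4s²-18s+36 = (-1/2)(4s³-4s²+36s-36) + (2s²+18)
  4s³-4s²+36s-36 = (2s-2)(2s²+18) + (0)
Last nonzero remainder: 2s²+18. Dividing through by 2 gives the monic gcd s²+9.
Cancel s²+9 from numerator and denominator to get the reduced form.

(-s+2)/(2s-2)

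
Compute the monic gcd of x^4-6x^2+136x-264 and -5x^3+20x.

By polynomial division,
  x^4-6x^2+136x-264 = (-(1/5)x)(-5x^3+20x) + (-2x^2+136x-264)
  -5x^3+20x = ((5/2)x+170)(-2x^2+136x-264) + (-22440x+44880)
  -2x^2+136x-264 = ((1/11220)x-1/170)(-22440x+44880) + (0)
Last nonzero remainder: -22440x+44880. Dividing through by -22440 gives the monic gcd x-2.

x-2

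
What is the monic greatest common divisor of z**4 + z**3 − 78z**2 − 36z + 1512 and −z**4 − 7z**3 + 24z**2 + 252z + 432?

z**2 − 36

Repeated division with remainder:
  z**4 + z**3 − 78z**2 − 36z + 1512 = (−1)(−z**4 − 7z**3 + 24z**2 + 252z + 432) + (−6z**3 − 54z**2 + 216z + 1944)
  −z**4 − 7z**3 + 24z**2 + 252z + 432 = ((1/6)z − 1/3)(−6z**3 − 54z**2 + 216z + 1944) + (−30z**2 + 1080)
  −6z**3 − 54z**2 + 216z + 1944 = ((1/5)z + 9/5)(−30z**2 + 1080) + (0)
Last nonzero remainder: −30z**2 + 1080. Dividing through by −30 gives the monic gcd z**2 − 36.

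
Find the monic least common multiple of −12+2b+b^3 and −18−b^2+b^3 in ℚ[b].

Apply the Euclidean algorithm:
  b^3+2b−12 = (b^3−b^2−18) + (b^2+2b+6)
  b^3−b^2−18 = (b−3)(b^2+2b+6) + (0)
The last nonzero remainder b^2+2b+6 is already monic.
Then lcm(f, g) = f·g / gcd(f, g); expanding and making the result monic gives the answer.

36−18b+2b^2−3b^3+b^4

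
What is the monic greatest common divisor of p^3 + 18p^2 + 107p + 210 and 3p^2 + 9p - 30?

Repeated division with remainder:
  p^3 + 18p^2 + 107p + 210 = ((1/3)p + 5)(3p^2 + 9p - 30) + (72p + 360)
  3p^2 + 9p - 30 = ((1/24)p - 1/12)(72p + 360) + (0)
Last nonzero remainder: 72p + 360. Dividing through by 72 gives the monic gcd p + 5.

p + 5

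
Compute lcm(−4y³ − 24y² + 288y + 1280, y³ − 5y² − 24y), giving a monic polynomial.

Euclidean algorithm in ℚ[y]:
  −4y³ − 24y² + 288y + 1280 = (−4)(y³ − 5y² − 24y) + (−44y² + 192y + 1280)
  y³ − 5y² − 24y = (−(1/44)y + 7/484)(−44y² + 192y + 1280) + ((280/121)y − 2240/121)
  −44y² + 192y + 1280 = (−(1331/70)y − 484/7)((280/121)y − 2240/121) + (0)
Last nonzero remainder: (280/121)y − 2240/121. Dividing through by 280/121 gives the monic gcd y − 8.
Then lcm(f, g) = f·g / gcd(f, g); expanding and making the result monic gives the answer.

y⁵ + 9y⁴ − 54y³ − 536y² − 960y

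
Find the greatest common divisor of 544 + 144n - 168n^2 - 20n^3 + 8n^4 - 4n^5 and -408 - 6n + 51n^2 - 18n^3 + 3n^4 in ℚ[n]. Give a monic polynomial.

34 + 9n - 2n^2 + n^3

By polynomial division,
  -4n^5 + 8n^4 - 20n^3 - 168n^2 + 144n + 544 = (-(4/3)n - 16/3)(3n^4 - 18n^3 + 51n^2 - 6n - 408) + (-48n^3 + 96n^2 - 432n - 1632)
  3n^4 - 18n^3 + 51n^2 - 6n - 408 = (-(1/16)n + 1/4)(-48n^3 + 96n^2 - 432n - 1632) + (0)
Last nonzero remainder: -48n^3 + 96n^2 - 432n - 1632. Dividing through by -48 gives the monic gcd n^3 - 2n^2 + 9n + 34.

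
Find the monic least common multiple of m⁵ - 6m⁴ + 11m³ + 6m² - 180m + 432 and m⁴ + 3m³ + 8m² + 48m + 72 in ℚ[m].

Repeated division with remainder:
  m⁵ - 6m⁴ + 11m³ + 6m² - 180m + 432 = (m - 9)(m⁴ + 3m³ + 8m² + 48m + 72) + (30m³ + 30m² + 180m + 1080)
  m⁴ + 3m³ + 8m² + 48m + 72 = ((1/30)m + 1/15)(30m³ + 30m² + 180m + 1080) + (0)
Last nonzero remainder: 30m³ + 30m² + 180m + 1080. Dividing through by 30 gives the monic gcd m³ + m² + 6m + 36.
Then lcm(f, g) = f·g / gcd(f, g); expanding and making the result monic gives the answer.

m⁶ - 4m⁵ - m⁴ + 28m³ - 168m² + 72m + 864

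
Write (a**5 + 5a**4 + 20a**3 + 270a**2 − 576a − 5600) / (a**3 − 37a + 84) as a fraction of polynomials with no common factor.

Repeated division with remainder:
  a**5 + 5a**4 + 20a**3 + 270a**2 − 576a − 5600 = (a**2 + 5a + 57)(a**3 − 37a + 84) + (371a**2 + 1113a − 10388)
  a**3 − 37a + 84 = ((1/371)a − 3/371)(371a**2 + 1113a − 10388) + (0)
Last nonzero remainder: 371a**2 + 1113a − 10388. Dividing through by 371 gives the monic gcd a**2 + 3a − 28.
Cancel a**2 + 3a − 28 from numerator and denominator to get the reduced form.

(a**3 + 2a**2 + 42a + 200)/(a − 3)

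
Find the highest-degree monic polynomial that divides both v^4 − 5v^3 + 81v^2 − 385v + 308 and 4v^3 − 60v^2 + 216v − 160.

Euclidean algorithm in ℚ[v]:
  v^4 − 5v^3 + 81v^2 − 385v + 308 = ((1/4)v + 5/2)(4v^3 − 60v^2 + 216v − 160) + (177v^2 − 885v + 708)
  4v^3 − 60v^2 + 216v − 160 = ((4/177)v − 40/177)(177v^2 − 885v + 708) + (0)
Last nonzero remainder: 177v^2 − 885v + 708. Dividing through by 177 gives the monic gcd v^2 − 5v + 4.

v^2 − 5v + 4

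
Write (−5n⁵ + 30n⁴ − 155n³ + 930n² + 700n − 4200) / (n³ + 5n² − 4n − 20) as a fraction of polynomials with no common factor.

By polynomial division,
  −5n⁵ + 30n⁴ − 155n³ + 930n² + 700n − 4200 = (−5n² + 55n − 450)(n³ + 5n² − 4n − 20) + (3300n² − 13200)
  n³ + 5n² − 4n − 20 = ((1/3300)n + 1/660)(3300n² − 13200) + (0)
Last nonzero remainder: 3300n² − 13200. Dividing through by 3300 gives the monic gcd n² − 4.
Cancel n² − 4 from numerator and denominator to get the reduced form.

(−5n³ + 30n² − 175n + 1050)/(n + 5)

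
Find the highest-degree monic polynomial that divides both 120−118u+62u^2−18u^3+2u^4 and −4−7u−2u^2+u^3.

By polynomial division,
  2u^4−18u^3+62u^2−118u+120 = (2u−14)(u^3−2u^2−7u−4) + (48u^2−208u+64)
  u^3−2u^2−7u−4 = ((1/48)u+7/144)(48u^2−208u+64) + ((16/9)u−64/9)
  48u^2−208u+64 = (27u−9)((16/9)u−64/9) + (0)
Last nonzero remainder: (16/9)u−64/9. Dividing through by 16/9 gives the monic gcd u−4.

−4+u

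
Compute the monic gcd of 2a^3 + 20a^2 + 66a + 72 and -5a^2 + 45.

Apply the Euclidean algorithm:
  2a^3 + 20a^2 + 66a + 72 = (-(2/5)a - 4)(-5a^2 + 45) + (84a + 252)
  -5a^2 + 45 = (-(5/84)a + 5/28)(84a + 252) + (0)
Last nonzero remainder: 84a + 252. Dividing through by 84 gives the monic gcd a + 3.

a + 3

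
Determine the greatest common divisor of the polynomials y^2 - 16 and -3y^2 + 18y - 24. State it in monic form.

Repeated division with remainder:
  y^2 - 16 = (-1/3)(-3y^2 + 18y - 24) + (6y - 24)
  -3y^2 + 18y - 24 = (-(1/2)y + 1)(6y - 24) + (0)
Last nonzero remainder: 6y - 24. Dividing through by 6 gives the monic gcd y - 4.

y - 4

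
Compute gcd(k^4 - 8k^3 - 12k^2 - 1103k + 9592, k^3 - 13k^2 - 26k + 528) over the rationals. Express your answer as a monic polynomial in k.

k^2 - 19k + 88

Repeated division with remainder:
  k^4 - 8k^3 - 12k^2 - 1103k + 9592 = (k + 5)(k^3 - 13k^2 - 26k + 528) + (79k^2 - 1501k + 6952)
  k^3 - 13k^2 - 26k + 528 = ((1/79)k + 6/79)(79k^2 - 1501k + 6952) + (0)
Last nonzero remainder: 79k^2 - 1501k + 6952. Dividing through by 79 gives the monic gcd k^2 - 19k + 88.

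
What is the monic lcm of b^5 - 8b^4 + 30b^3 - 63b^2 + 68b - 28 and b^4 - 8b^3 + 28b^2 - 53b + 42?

b^6 - 11b^5 + 54b^4 - 153b^3 + 257b^2 - 232b + 84

By polynomial division,
  b^5 - 8b^4 + 30b^3 - 63b^2 + 68b - 28 = (b)(b^4 - 8b^3 + 28b^2 - 53b + 42) + (2b^3 - 10b^2 + 26b - 28)
  b^4 - 8b^3 + 28b^2 - 53b + 42 = ((1/2)b - 3/2)(2b^3 - 10b^2 + 26b - 28) + (0)
Last nonzero remainder: 2b^3 - 10b^2 + 26b - 28. Dividing through by 2 gives the monic gcd b^3 - 5b^2 + 13b - 14.
Then lcm(f, g) = f·g / gcd(f, g); expanding and making the result monic gives the answer.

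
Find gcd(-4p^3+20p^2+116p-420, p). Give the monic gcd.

Apply the Euclidean algorithm:
  -4p^3+20p^2+116p-420 = (-4p^2+20p+116)(p) + (-420)
  p = (-(1/420)p)(-420) + (0)
The last nonzero remainder is the constant -420, so the polynomials are coprime and gcd = 1.

1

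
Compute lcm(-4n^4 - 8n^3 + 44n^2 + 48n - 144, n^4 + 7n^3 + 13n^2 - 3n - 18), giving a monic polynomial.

By polynomial division,
  -4n^4 - 8n^3 + 44n^2 + 48n - 144 = (-4)(n^4 + 7n^3 + 13n^2 - 3n - 18) + (20n^3 + 96n^2 + 36n - 216)
  n^4 + 7n^3 + 13n^2 - 3n - 18 = ((1/20)n + 11/100)(20n^3 + 96n^2 + 36n - 216) + ((16/25)n^2 + (96/25)n + 144/25)
  20n^3 + 96n^2 + 36n - 216 = ((125/4)n - 75/2)((16/25)n^2 + (96/25)n + 144/25) + (0)
Last nonzero remainder: (16/25)n^2 + (96/25)n + 144/25. Dividing through by 16/25 gives the monic gcd n^2 + 6n + 9.
Then lcm(f, g) = f·g / gcd(f, g); expanding and making the result monic gives the answer.

n^6 + 3n^5 - 11n^4 - 27n^3 + 46n^2 + 60n - 72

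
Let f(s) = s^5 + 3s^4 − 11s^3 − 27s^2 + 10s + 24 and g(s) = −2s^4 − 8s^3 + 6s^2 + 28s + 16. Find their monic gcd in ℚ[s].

s^2 + 5s + 4

Repeated division with remainder:
  s^5 + 3s^4 − 11s^3 − 27s^2 + 10s + 24 = (−(1/2)s + 1/2)(−2s^4 − 8s^3 + 6s^2 + 28s + 16) + (−4s^3 − 16s^2 + 4s + 16)
  −2s^4 − 8s^3 + 6s^2 + 28s + 16 = ((1/2)s)(−4s^3 − 16s^2 + 4s + 16) + (4s^2 + 20s + 16)
  −4s^3 − 16s^2 + 4s + 16 = (−s + 1)(4s^2 + 20s + 16) + (0)
Last nonzero remainder: 4s^2 + 20s + 16. Dividing through by 4 gives the monic gcd s^2 + 5s + 4.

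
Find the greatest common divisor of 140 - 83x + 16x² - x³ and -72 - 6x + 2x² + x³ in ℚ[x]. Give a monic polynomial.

Euclidean algorithm in ℚ[x]:
  -x³ + 16x² - 83x + 140 = (-1)(x³ + 2x² - 6x - 72) + (18x² - 89x + 68)
  x³ + 2x² - 6x - 72 = ((1/18)x + 125/324)(18x² - 89x + 68) + ((7957/324)x - 7957/81)
  18x² - 89x + 68 = ((5832/7957)x - 5508/7957)((7957/324)x - 7957/81) + (0)
Last nonzero remainder: (7957/324)x - 7957/81. Dividing through by 7957/324 gives the monic gcd x - 4.

-4 + x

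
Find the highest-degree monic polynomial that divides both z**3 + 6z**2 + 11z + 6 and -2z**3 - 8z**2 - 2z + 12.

Repeated division with remainder:
  z**3 + 6z**2 + 11z + 6 = (-1/2)(-2z**3 - 8z**2 - 2z + 12) + (2z**2 + 10z + 12)
  -2z**3 - 8z**2 - 2z + 12 = (-z + 1)(2z**2 + 10z + 12) + (0)
Last nonzero remainder: 2z**2 + 10z + 12. Dividing through by 2 gives the monic gcd z**2 + 5z + 6.

z**2 + 5z + 6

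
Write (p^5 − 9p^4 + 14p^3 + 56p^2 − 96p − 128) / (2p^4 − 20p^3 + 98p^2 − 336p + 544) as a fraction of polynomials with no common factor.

(p^3 − p^2 − 10p − 8)/(2p^2 − 4p + 34)

Euclidean algorithm in ℚ[p]:
  p^5 − 9p^4 + 14p^3 + 56p^2 − 96p − 128 = ((1/2)p + 1/2)(2p^4 − 20p^3 + 98p^2 − 336p + 544) + (−25p^3 + 175p^2 − 200p − 400)
  2p^4 − 20p^3 + 98p^2 − 336p + 544 = (−(2/25)p + 6/25)(−25p^3 + 175p^2 − 200p − 400) + (40p^2 − 320p + 640)
  −25p^3 + 175p^2 − 200p − 400 = (−(5/8)p − 5/8)(40p^2 − 320p + 640) + (0)
Last nonzero remainder: 40p^2 − 320p + 640. Dividing through by 40 gives the monic gcd p^2 − 8p + 16.
Cancel p^2 − 8p + 16 from numerator and denominator to get the reduced form.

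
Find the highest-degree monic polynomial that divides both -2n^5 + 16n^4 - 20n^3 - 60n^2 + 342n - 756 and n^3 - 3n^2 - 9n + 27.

n^2 - 9

Apply the Euclidean algorithm:
  -2n^5 + 16n^4 - 20n^3 - 60n^2 + 342n - 756 = (-2n^2 + 10n - 8)(n^3 - 3n^2 - 9n + 27) + (60n^2 - 540)
  n^3 - 3n^2 - 9n + 27 = ((1/60)n - 1/20)(60n^2 - 540) + (0)
Last nonzero remainder: 60n^2 - 540. Dividing through by 60 gives the monic gcd n^2 - 9.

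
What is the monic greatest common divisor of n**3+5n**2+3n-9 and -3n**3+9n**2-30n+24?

n-1

By polynomial division,
  n**3+5n**2+3n-9 = (-1/3)(-3n**3+9n**2-30n+24) + (8n**2-7n-1)
  -3n**3+9n**2-30n+24 = (-(3/8)n+51/64)(8n**2-7n-1) + (-(1587/64)n+1587/64)
  8n**2-7n-1 = (-(512/1587)n-64/1587)(-(1587/64)n+1587/64) + (0)
Last nonzero remainder: -(1587/64)n+1587/64. Dividing through by -1587/64 gives the monic gcd n-1.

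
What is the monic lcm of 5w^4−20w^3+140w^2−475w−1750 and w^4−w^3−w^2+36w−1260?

Apply the Euclidean algorithm:
  5w^4−20w^3+140w^2−475w−1750 = (5)(w^4−w^3−w^2+36w−1260) + (−15w^3+145w^2−655w+4550)
  w^4−w^3−w^2+36w−1260 = (−(1/15)w−26/45)(−15w^3+145w^2−655w+4550) + ((352/9)w^2−(352/9)w+12320/9)
  −15w^3+145w^2−655w+4550 = (−(135/352)w+585/176)((352/9)w^2−(352/9)w+12320/9) + (0)
Last nonzero remainder: (352/9)w^2−(352/9)w+12320/9. Dividing through by 352/9 gives the monic gcd w^2−w+35.
Then lcm(f, g) = f·g / gcd(f, g); expanding and making the result monic gives the answer.

w^6−4w^5−8w^4+49w^3−1358w^2+3420w+12600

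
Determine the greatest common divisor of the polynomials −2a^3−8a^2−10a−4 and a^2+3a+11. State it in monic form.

1

Apply the Euclidean algorithm:
  −2a^3−8a^2−10a−4 = (−2a−2)(a^2+3a+11) + (18a+18)
  a^2+3a+11 = ((1/18)a+1/9)(18a+18) + (9)
  18a+18 = (2a+2)(9) + (0)
The last nonzero remainder is the constant 9, so the polynomials are coprime and gcd = 1.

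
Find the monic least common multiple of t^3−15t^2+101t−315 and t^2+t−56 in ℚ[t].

Repeated division with remainder:
  t^3−15t^2+101t−315 = (t−16)(t^2+t−56) + (173t−1211)
  t^2+t−56 = ((1/173)t+8/173)(173t−1211) + (0)
Last nonzero remainder: 173t−1211. Dividing through by 173 gives the monic gcd t−7.
Then lcm(f, g) = f·g / gcd(f, g); expanding and making the result monic gives the answer.

t^4−7t^3−19t^2+493t−2520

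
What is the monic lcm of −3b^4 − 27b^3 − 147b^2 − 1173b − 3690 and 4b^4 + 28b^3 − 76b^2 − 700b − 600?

By polynomial division,
  −3b^4 − 27b^3 − 147b^2 − 1173b − 3690 = (−3/4)(4b^4 + 28b^3 − 76b^2 − 700b − 600) + (−6b^3 − 204b^2 − 1698b − 4140)
  4b^4 + 28b^3 − 76b^2 − 700b − 600 = (−(2/3)b + 18)(−6b^3 − 204b^2 − 1698b − 4140) + (2464b^2 + 27104b + 73920)
  −6b^3 − 204b^2 − 1698b − 4140 = (−(3/1232)b − 69/1232)(2464b^2 + 27104b + 73920) + (0)
Last nonzero remainder: 2464b^2 + 27104b + 73920. Dividing through by 2464 gives the monic gcd b^2 + 11b + 30.
Then lcm(f, g) = f·g / gcd(f, g); expanding and making the result monic gives the answer.

b^6 + 5b^5 + 8b^4 + 150b^3 − 579b^2 − 6875b − 6150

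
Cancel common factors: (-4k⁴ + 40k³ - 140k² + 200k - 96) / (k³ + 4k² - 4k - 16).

By polynomial division,
  -4k⁴ + 40k³ - 140k² + 200k - 96 = (-4k + 56)(k³ + 4k² - 4k - 16) + (-380k² + 360k + 800)
  k³ + 4k² - 4k - 16 = (-(1/380)k - 47/3610)(-380k² + 360k + 800) + ((1008/361)k - 2016/361)
  -380k² + 360k + 800 = (-(34295/252)k - 9025/63)((1008/361)k - 2016/361) + (0)
Last nonzero remainder: (1008/361)k - 2016/361. Dividing through by 1008/361 gives the monic gcd k - 2.
Cancel k - 2 from numerator and denominator to get the reduced form.

(-4k³ + 32k² - 76k + 48)/(k² + 6k + 8)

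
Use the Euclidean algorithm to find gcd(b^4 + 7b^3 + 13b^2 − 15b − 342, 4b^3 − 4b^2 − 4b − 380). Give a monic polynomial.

By polynomial division,
  b^4 + 7b^3 + 13b^2 − 15b − 342 = ((1/4)b + 2)(4b^3 − 4b^2 − 4b − 380) + (22b^2 + 88b + 418)
  4b^3 − 4b^2 − 4b − 380 = ((2/11)b − 10/11)(22b^2 + 88b + 418) + (0)
Last nonzero remainder: 22b^2 + 88b + 418. Dividing through by 22 gives the monic gcd b^2 + 4b + 19.

b^2 + 4b + 19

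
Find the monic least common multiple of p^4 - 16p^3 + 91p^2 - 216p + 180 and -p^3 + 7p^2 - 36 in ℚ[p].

Repeated division with remainder:
  p^4 - 16p^3 + 91p^2 - 216p + 180 = (-p + 9)(-p^3 + 7p^2 - 36) + (28p^2 - 252p + 504)
  -p^3 + 7p^2 - 36 = (-(1/28)p - 1/14)(28p^2 - 252p + 504) + (0)
Last nonzero remainder: 28p^2 - 252p + 504. Dividing through by 28 gives the monic gcd p^2 - 9p + 18.
Then lcm(f, g) = f·g / gcd(f, g); expanding and making the result monic gives the answer.

p^5 - 14p^4 + 59p^3 - 34p^2 - 252p + 360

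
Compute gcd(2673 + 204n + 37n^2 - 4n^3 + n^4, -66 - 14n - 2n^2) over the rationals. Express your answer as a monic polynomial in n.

33 + 7n + n^2

Repeated division with remainder:
  n^4 - 4n^3 + 37n^2 + 204n + 2673 = (-(1/2)n^2 + (11/2)n - 81/2)(-2n^2 - 14n - 66) + (0)
Last nonzero remainder: -2n^2 - 14n - 66. Dividing through by -2 gives the monic gcd n^2 + 7n + 33.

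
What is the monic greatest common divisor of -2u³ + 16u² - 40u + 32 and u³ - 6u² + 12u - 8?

Apply the Euclidean algorithm:
  -2u³ + 16u² - 40u + 32 = (-2)(u³ - 6u² + 12u - 8) + (4u² - 16u + 16)
  u³ - 6u² + 12u - 8 = ((1/4)u - 1/2)(4u² - 16u + 16) + (0)
Last nonzero remainder: 4u² - 16u + 16. Dividing through by 4 gives the monic gcd u² - 4u + 4.

u² - 4u + 4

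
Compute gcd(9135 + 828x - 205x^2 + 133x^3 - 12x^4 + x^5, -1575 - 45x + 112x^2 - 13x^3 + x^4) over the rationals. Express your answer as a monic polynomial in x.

315 + 72x - 8x^2 + x^3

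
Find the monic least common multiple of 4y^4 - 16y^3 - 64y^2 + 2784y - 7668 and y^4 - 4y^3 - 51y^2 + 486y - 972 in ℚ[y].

y^6 - 14y^5 + 60y^4 + 712y^3 - 9453y^2 + 44226y - 69012

Euclidean algorithm in ℚ[y]:
  4y^4 - 16y^3 - 64y^2 + 2784y - 7668 = (4)(y^4 - 4y^3 - 51y^2 + 486y - 972) + (140y^2 + 840y - 3780)
  y^4 - 4y^3 - 51y^2 + 486y - 972 = ((1/140)y^2 - (1/14)y + 9/35)(140y^2 + 840y - 3780) + (0)
Last nonzero remainder: 140y^2 + 840y - 3780. Dividing through by 140 gives the monic gcd y^2 + 6y - 27.
Then lcm(f, g) = f·g / gcd(f, g); expanding and making the result monic gives the answer.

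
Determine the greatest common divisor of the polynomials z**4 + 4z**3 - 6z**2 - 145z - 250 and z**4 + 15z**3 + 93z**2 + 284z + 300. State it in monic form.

Repeated division with remainder:
  z**4 + 4z**3 - 6z**2 - 145z - 250 = (z**4 + 15z**3 + 93z**2 + 284z + 300) + (-11z**3 - 99z**2 - 429z - 550)
  z**4 + 15z**3 + 93z**2 + 284z + 300 = (-(1/11)z - 6/11)(-11z**3 - 99z**2 - 429z - 550) + (0)
Last nonzero remainder: -11z**3 - 99z**2 - 429z - 550. Dividing through by -11 gives the monic gcd z**3 + 9z**2 + 39z + 50.

z**3 + 9z**2 + 39z + 50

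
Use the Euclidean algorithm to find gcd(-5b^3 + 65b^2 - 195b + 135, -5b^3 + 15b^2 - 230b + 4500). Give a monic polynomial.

b - 9

Euclidean algorithm in ℚ[b]:
  -5b^3 + 65b^2 - 195b + 135 = (-5b^3 + 15b^2 - 230b + 4500) + (50b^2 + 35b - 4365)
  -5b^3 + 15b^2 - 230b + 4500 = (-(1/10)b + 37/100)(50b^2 + 35b - 4365) + (-(13589/20)b + 122301/20)
  50b^2 + 35b - 4365 = (-(1000/13589)b - 9700/13589)(-(13589/20)b + 122301/20) + (0)
Last nonzero remainder: -(13589/20)b + 122301/20. Dividing through by -13589/20 gives the monic gcd b - 9.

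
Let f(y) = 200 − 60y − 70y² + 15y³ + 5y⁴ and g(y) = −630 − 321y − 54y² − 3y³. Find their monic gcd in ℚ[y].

5 + y

Euclidean algorithm in ℚ[y]:
  5y⁴ + 15y³ − 70y² − 60y + 200 = (−(5/3)y + 25)(−3y³ − 54y² − 321y − 630) + (745y² + 6915y + 15950)
  −3y³ − 54y² − 321y − 630 = (−(3/745)y − 3897/111005)(745y² + 6915y + 15950) + (−(311040/22201)y − 1555200/22201)
  745y² + 6915y + 15950 = (−(3307949/62208)y − 7082119/31104)(−(311040/22201)y − 1555200/22201) + (0)
Last nonzero remainder: −(311040/22201)y − 1555200/22201. Dividing through by −311040/22201 gives the monic gcd y + 5.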